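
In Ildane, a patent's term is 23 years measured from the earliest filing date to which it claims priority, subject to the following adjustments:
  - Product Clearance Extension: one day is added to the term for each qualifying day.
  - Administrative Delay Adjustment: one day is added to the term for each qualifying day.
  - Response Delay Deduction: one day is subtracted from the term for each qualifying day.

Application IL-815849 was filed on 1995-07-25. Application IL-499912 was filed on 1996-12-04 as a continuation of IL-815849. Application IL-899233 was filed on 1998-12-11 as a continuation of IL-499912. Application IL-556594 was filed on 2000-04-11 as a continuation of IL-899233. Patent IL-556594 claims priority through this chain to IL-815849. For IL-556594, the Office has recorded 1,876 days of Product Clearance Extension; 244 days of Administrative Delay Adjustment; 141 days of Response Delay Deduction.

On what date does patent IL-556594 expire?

Earliest priority filing: 25 July 1995.
Base term: 25 July 1995 + 23 years → 25 July 2018.
Product Clearance Extension: +1876 days → 13 September 2023.
Administrative Delay Adjustment: +244 days → 14 May 2024.
Response Delay Deduction: −141 days → 25 December 2023.

December 25, 2023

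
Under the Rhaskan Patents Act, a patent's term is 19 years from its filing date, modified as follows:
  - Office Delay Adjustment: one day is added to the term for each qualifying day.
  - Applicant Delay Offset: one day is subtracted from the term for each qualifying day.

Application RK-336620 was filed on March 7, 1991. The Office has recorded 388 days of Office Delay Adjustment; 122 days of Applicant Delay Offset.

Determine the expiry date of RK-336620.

Base term: filing date + 19 years → 7 March 2010.
Office Delay Adjustment: +388 days → 30 March 2011.
Applicant Delay Offset: −122 days → 28 November 2010.

November 28, 2010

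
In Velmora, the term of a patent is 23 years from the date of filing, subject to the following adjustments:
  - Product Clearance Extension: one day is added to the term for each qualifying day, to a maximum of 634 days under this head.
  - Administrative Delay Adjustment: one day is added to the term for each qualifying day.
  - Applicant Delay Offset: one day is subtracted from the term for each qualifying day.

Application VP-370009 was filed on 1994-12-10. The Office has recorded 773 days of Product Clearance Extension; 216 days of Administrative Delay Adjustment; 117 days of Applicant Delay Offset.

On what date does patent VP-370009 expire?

December 13, 2019

Base term: filing date + 23 years → 10 December 2017.
Product Clearance Extension: 773 days claimed exceeds the 634-day cap, so +634 days → 5 September 2019.
Administrative Delay Adjustment: +216 days → 8 April 2020.
Applicant Delay Offset: −117 days → 13 December 2019.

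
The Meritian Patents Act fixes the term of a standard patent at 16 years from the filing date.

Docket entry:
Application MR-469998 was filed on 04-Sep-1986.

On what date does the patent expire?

September 4, 2002

Filing date + 16 years → 4 September 2002.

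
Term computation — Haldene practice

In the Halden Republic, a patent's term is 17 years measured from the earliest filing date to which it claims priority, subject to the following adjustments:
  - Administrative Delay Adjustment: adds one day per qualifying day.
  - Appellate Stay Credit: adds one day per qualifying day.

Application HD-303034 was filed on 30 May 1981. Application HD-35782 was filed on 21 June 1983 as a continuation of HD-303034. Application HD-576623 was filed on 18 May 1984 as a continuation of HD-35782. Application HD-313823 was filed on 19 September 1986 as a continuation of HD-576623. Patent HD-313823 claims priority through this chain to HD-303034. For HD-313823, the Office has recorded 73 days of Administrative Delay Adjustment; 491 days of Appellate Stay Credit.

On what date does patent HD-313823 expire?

1999-12-15

Earliest priority filing: 30 May 1981.
Base term: 30 May 1981 + 17 years → 30 May 1998.
Administrative Delay Adjustment: +73 days → 11 August 1998.
Appellate Stay Credit: +491 days → 15 December 1999.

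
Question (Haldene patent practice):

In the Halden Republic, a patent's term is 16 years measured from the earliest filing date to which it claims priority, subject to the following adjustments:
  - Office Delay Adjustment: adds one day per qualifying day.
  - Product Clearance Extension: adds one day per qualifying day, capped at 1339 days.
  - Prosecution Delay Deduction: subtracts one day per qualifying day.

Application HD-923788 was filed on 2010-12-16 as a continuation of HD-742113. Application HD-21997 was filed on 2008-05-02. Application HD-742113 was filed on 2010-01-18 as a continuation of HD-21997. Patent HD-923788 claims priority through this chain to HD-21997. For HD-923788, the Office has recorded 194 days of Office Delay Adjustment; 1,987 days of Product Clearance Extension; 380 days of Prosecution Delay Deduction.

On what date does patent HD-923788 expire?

Earliest priority filing: 2 May 2008.
Base term: 2 May 2008 + 16 years → 2 May 2024.
Office Delay Adjustment: +194 days → 12 November 2024.
Product Clearance Extension: 1987 days claimed exceeds the 1339-day cap, so +1339 days → 13 July 2028.
Prosecution Delay Deduction: −380 days → 29 June 2027.

June 29, 2027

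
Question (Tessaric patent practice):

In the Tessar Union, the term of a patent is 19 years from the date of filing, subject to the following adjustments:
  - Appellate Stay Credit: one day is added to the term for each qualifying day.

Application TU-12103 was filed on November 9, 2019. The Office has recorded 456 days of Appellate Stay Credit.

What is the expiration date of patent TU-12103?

Base term: filing date + 19 years → 9 November 2038.
Appellate Stay Credit: +456 days → 8 February 2040.

February 8, 2040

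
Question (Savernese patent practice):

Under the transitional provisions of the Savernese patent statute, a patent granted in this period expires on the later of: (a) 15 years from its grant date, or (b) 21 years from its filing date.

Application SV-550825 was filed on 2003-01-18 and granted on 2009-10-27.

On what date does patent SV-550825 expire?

(a) grant + 15 years → 27 October 2024.
(b) filing + 21 years → 18 January 2024.
Later of the two: 27 October 2024.

2024-10-27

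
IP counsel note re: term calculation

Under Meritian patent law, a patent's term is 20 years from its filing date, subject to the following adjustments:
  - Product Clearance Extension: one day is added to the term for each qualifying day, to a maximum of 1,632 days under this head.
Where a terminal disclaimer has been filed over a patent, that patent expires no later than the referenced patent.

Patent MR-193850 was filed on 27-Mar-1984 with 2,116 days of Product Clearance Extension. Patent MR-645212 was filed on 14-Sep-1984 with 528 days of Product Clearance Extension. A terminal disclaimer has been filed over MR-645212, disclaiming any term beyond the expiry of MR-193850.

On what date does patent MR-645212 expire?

Natural term of MR-645212:
  Base: filing + 20 years → 14 September 2004.
  Product Clearance Extension: 528 days (within the 1632-day cap) → +528 days → 24 February 2006.
Expiry of referenced patent MR-193850:
  Base: filing + 20 years → 27 March 2004.
  Product Clearance Extension: 2116 days claimed exceeds the 1632-day cap, so +1632 days → 14 September 2008.
Terminal disclaimer: MR-645212 expires on the earlier of 24 February 2006 and 14 September 2008.

2006-02-24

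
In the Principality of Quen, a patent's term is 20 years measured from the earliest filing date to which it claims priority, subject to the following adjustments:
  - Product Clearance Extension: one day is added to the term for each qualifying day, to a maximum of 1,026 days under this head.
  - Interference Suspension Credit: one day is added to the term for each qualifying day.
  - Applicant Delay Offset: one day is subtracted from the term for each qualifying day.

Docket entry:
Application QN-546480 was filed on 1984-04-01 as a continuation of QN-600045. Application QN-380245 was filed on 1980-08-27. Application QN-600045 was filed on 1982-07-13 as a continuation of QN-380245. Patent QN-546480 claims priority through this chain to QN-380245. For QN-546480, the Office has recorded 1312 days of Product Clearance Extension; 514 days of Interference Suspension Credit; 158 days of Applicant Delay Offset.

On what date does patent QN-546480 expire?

2004-06-09

Earliest priority filing: 27 August 1980.
Base term: 27 August 1980 + 20 years → 27 August 2000.
Product Clearance Extension: 1312 days claimed exceeds the 1026-day cap, so +1026 days → 19 June 2003.
Interference Suspension Credit: +514 days → 14 November 2004.
Applicant Delay Offset: −158 days → 9 June 2004.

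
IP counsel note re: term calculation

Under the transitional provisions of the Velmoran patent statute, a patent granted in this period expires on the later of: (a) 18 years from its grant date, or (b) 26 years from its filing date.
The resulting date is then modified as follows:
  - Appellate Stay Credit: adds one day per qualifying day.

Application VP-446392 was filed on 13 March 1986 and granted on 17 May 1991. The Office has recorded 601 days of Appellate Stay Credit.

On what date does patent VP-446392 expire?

(a) grant + 18 years → 17 May 2009.
(b) filing + 26 years → 13 March 2012.
Later of the two: 13 March 2012.
Appellate Stay Credit: +601 days → 4 November 2013.

2013-11-04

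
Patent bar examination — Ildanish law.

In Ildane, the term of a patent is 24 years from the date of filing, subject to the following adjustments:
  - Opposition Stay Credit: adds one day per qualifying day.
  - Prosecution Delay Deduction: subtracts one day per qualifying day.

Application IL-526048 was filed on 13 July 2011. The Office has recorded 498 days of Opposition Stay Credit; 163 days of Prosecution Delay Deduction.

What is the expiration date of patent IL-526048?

Base term: filing date + 24 years → 13 July 2035.
Opposition Stay Credit: +498 days → 22 November 2036.
Prosecution Delay Deduction: −163 days → 12 June 2036.

June 12, 2036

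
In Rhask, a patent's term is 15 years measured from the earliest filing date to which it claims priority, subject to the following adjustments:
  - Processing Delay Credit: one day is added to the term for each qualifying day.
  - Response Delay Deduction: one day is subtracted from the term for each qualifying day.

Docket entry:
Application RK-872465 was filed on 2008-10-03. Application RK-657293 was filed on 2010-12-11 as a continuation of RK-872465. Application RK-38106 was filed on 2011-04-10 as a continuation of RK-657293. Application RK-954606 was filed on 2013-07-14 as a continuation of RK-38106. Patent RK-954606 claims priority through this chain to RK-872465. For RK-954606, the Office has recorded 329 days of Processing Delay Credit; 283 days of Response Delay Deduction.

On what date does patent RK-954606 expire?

Earliest priority filing: 3 October 2008.
Base term: 3 October 2008 + 15 years → 3 October 2023.
Processing Delay Credit: +329 days → 27 August 2024.
Response Delay Deduction: −283 days → 18 November 2023.

2023-11-18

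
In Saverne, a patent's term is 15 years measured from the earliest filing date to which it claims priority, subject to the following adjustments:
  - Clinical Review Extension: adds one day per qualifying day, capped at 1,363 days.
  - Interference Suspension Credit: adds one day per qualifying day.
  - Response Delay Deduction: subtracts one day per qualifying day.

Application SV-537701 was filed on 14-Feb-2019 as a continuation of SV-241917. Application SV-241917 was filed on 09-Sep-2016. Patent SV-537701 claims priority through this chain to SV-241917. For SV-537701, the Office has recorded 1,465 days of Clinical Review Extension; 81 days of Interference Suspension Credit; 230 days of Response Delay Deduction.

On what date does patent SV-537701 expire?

Earliest priority filing: 9 September 2016.
Base term: 9 September 2016 + 15 years → 9 September 2031.
Clinical Review Extension: 1465 days claimed exceeds the 1363-day cap, so +1363 days → 3 June 2035.
Interference Suspension Credit: +81 days → 23 August 2035.
Response Delay Deduction: −230 days → 5 January 2035.

January 5, 2035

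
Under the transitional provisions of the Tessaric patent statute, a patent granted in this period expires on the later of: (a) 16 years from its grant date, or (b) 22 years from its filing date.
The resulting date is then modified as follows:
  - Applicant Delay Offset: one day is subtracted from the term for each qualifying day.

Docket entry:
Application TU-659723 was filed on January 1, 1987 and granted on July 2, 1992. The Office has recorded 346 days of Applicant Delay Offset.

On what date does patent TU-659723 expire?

2008-01-21

(a) grant + 16 years → 2 July 2008.
(b) filing + 22 years → 1 January 2009.
Later of the two: 1 January 2009.
Applicant Delay Offset: −346 days → 21 January 2008.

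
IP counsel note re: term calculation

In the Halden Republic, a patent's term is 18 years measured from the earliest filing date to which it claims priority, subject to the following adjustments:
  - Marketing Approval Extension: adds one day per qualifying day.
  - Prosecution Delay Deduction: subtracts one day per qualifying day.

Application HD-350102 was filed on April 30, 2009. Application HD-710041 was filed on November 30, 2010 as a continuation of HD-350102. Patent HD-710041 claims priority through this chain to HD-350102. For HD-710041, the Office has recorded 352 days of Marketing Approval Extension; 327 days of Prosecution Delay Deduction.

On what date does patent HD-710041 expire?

May 25, 2027

Earliest priority filing: 30 April 2009.
Base term: 30 April 2009 + 18 years → 30 April 2027.
Marketing Approval Extension: +352 days → 16 April 2028.
Prosecution Delay Deduction: −327 days → 25 May 2027.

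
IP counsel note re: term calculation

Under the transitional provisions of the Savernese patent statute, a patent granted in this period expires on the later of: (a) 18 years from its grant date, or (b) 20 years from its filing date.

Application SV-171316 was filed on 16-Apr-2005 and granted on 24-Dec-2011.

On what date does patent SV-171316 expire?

2029-12-24

(a) grant + 18 years → 24 December 2029.
(b) filing + 20 years → 16 April 2025.
Later of the two: 24 December 2029.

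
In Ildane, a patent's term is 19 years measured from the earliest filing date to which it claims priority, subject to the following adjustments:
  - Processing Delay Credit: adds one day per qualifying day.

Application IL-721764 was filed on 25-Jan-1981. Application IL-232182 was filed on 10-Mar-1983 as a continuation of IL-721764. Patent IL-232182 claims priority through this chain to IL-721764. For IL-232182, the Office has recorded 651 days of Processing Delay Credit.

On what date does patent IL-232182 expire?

2001-11-06

Earliest priority filing: 25 January 1981.
Base term: 25 January 1981 + 19 years → 25 January 2000.
Processing Delay Credit: +651 days → 6 November 2001.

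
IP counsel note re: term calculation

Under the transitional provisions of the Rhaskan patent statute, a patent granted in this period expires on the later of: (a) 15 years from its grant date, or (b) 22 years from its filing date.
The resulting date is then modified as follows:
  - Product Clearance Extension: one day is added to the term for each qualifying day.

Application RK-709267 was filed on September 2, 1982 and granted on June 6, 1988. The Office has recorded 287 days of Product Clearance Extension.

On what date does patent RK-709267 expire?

(a) grant + 15 years → 6 June 2003.
(b) filing + 22 years → 2 September 2004.
Later of the two: 2 September 2004.
Product Clearance Extension: +287 days → 16 June 2005.

June 16, 2005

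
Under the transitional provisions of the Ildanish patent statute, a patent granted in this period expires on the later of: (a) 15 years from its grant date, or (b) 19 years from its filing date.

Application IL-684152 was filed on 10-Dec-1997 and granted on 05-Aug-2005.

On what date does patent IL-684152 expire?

2020-08-05

(a) grant + 15 years → 5 August 2020.
(b) filing + 19 years → 10 December 2016.
Later of the two: 5 August 2020.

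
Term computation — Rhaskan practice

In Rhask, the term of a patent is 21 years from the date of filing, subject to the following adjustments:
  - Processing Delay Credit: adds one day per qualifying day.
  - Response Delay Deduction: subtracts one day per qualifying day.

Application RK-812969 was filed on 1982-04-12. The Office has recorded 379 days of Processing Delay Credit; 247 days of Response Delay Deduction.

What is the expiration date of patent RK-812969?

August 22, 2003

Base term: filing date + 21 years → 12 April 2003.
Processing Delay Credit: +379 days → 25 April 2004.
Response Delay Deduction: −247 days → 22 August 2003.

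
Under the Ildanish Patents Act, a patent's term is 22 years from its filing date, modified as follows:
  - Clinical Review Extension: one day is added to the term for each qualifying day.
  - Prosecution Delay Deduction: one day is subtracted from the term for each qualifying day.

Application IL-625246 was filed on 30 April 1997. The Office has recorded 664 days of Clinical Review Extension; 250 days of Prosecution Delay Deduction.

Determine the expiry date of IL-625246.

June 17, 2020

Base term: filing date + 22 years → 30 April 2019.
Clinical Review Extension: +664 days → 22 February 2021.
Prosecution Delay Deduction: −250 days → 17 June 2020.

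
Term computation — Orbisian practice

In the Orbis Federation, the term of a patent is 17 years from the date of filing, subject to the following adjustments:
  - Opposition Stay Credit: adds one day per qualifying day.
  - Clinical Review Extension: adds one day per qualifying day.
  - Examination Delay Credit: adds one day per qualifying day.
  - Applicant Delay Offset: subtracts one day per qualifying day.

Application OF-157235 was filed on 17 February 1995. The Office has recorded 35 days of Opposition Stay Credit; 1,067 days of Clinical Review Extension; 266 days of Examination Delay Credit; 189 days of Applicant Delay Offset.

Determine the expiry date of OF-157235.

2015-05-11

Base term: filing date + 17 years → 17 February 2012.
Opposition Stay Credit: +35 days → 23 March 2012.
Clinical Review Extension: +1067 days → 23 February 2015.
Examination Delay Credit: +266 days → 16 November 2015.
Applicant Delay Offset: −189 days → 11 May 2015.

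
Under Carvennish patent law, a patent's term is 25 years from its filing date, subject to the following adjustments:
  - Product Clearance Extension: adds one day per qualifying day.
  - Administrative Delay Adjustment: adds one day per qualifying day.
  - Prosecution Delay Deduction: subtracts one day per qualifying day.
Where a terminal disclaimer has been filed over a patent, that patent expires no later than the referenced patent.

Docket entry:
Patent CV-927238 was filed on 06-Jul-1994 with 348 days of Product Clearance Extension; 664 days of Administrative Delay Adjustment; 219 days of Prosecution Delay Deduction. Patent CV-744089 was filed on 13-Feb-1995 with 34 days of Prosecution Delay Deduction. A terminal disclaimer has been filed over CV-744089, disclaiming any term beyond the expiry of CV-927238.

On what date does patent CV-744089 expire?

January 10, 2020

Natural term of CV-744089:
  Base: filing + 25 years → 13 February 2020.
  Prosecution Delay Deduction: −34 days → 10 January 2020.
Expiry of referenced patent CV-927238:
  Base: filing + 25 years → 6 July 2019.
  Product Clearance Extension: +348 days → 18 June 2020.
  Administrative Delay Adjustment: +664 days → 13 April 2022.
  Prosecution Delay Deduction: −219 days → 6 September 2021.
Terminal disclaimer: CV-744089 expires on the earlier of 10 January 2020 and 6 September 2021.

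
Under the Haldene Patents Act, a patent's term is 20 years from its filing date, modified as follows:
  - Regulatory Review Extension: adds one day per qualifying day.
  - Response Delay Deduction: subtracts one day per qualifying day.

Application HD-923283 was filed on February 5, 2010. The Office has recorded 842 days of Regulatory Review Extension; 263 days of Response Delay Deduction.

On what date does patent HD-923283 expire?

September 7, 2031

Base term: filing date + 20 years → 5 February 2030.
Regulatory Review Extension: +842 days → 27 May 2032.
Response Delay Deduction: −263 days → 7 September 2031.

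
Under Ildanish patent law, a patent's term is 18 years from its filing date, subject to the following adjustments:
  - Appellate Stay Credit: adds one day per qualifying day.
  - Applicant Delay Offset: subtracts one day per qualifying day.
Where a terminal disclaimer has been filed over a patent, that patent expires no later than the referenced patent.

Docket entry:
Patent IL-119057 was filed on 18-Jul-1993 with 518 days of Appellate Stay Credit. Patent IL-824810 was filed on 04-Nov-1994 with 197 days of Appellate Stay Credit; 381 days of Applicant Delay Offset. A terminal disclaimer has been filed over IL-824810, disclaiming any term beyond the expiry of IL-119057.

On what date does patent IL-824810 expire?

Natural term of IL-824810:
  Base: filing + 18 years → 4 November 2012.
  Appellate Stay Credit: +197 days → 20 May 2013.
  Applicant Delay Offset: −381 days → 4 May 2012.
Expiry of referenced patent IL-119057:
  Base: filing + 18 years → 18 July 2011.
  Appellate Stay Credit: +518 days → 17 December 2012.
Terminal disclaimer: IL-824810 expires on the earlier of 4 May 2012 and 17 December 2012.

2012-05-04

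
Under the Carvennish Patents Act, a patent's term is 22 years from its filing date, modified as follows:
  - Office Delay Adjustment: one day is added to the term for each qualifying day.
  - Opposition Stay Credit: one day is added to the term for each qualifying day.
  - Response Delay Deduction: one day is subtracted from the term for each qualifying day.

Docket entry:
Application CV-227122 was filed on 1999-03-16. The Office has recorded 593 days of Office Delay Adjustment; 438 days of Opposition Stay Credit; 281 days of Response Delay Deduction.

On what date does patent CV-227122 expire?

Base term: filing date + 22 years → 16 March 2021.
Office Delay Adjustment: +593 days → 30 October 2022.
Opposition Stay Credit: +438 days → 11 January 2024.
Response Delay Deduction: −281 days → 5 April 2023.

April 5, 2023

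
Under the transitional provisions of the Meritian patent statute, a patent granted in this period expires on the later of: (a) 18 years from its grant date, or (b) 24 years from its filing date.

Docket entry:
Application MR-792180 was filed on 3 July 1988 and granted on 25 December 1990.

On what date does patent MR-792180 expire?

July 3, 2012

(a) grant + 18 years → 25 December 2008.
(b) filing + 24 years → 3 July 2012.
Later of the two: 3 July 2012.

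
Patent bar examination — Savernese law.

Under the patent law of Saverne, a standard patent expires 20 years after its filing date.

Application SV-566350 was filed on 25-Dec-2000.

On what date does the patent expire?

2020-12-25

Filing date + 20 years → 25 December 2020.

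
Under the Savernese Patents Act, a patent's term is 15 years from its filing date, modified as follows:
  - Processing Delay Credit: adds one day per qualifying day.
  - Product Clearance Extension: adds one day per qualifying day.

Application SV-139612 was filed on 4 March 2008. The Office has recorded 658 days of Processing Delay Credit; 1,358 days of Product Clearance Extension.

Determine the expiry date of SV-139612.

Base term: filing date + 15 years → 4 March 2023.
Processing Delay Credit: +658 days → 21 December 2024.
Product Clearance Extension: +1358 days → 9 September 2028.

2028-09-09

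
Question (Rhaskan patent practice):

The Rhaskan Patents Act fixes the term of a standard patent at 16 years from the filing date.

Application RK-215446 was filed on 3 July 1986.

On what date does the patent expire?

2002-07-03

Filing date + 16 years → 3 July 2002.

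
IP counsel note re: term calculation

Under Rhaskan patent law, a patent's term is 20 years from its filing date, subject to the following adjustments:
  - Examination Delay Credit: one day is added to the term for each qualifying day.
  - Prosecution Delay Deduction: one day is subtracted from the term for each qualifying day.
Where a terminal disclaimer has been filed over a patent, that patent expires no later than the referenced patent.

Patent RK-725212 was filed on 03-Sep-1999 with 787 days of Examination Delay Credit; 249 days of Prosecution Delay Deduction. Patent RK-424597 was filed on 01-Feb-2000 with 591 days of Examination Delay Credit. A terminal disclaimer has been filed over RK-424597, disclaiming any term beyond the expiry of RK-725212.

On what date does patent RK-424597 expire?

Natural term of RK-424597:
  Base: filing + 20 years → 1 February 2020.
  Examination Delay Credit: +591 days → 14 September 2021.
Expiry of referenced patent RK-725212:
  Base: filing + 20 years → 3 September 2019.
  Examination Delay Credit: +787 days → 29 October 2021.
  Prosecution Delay Deduction: −249 days → 22 February 2021.
Terminal disclaimer: RK-424597 expires on the earlier of 14 September 2021 and 22 February 2021.

2021-02-22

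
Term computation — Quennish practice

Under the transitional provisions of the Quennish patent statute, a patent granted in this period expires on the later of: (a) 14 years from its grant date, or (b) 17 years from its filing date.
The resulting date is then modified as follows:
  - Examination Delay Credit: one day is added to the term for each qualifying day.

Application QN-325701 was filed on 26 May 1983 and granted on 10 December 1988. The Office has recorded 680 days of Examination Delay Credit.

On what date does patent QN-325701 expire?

(a) grant + 14 years → 10 December 2002.
(b) filing + 17 years → 26 May 2000.
Later of the two: 10 December 2002.
Examination Delay Credit: +680 days → 20 October 2004.

October 20, 2004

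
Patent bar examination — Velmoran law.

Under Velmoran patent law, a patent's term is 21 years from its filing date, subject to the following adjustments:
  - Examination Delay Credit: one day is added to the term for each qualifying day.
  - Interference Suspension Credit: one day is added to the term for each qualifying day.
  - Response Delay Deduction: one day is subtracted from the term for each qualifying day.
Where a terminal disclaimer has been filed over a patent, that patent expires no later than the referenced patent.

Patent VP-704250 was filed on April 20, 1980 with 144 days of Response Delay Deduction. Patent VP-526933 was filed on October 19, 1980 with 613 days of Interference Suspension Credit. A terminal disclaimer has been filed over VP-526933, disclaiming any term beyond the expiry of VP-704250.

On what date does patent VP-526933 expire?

2000-11-27

Natural term of VP-526933:
  Base: filing + 21 years → 19 October 2001.
  Interference Suspension Credit: +613 days → 24 June 2003.
Expiry of referenced patent VP-704250:
  Base: filing + 21 years → 20 April 2001.
  Response Delay Deduction: −144 days → 27 November 2000.
Terminal disclaimer: VP-526933 expires on the earlier of 24 June 2003 and 27 November 2000.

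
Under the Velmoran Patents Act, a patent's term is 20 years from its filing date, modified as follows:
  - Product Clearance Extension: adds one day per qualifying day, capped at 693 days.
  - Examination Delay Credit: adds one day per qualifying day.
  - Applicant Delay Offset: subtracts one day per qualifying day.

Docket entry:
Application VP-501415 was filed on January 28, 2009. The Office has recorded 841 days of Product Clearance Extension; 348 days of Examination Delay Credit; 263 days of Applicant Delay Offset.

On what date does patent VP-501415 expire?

March 17, 2031

Base term: filing date + 20 years → 28 January 2029.
Product Clearance Extension: 841 days claimed exceeds the 693-day cap, so +693 days → 22 December 2030.
Examination Delay Credit: +348 days → 5 December 2031.
Applicant Delay Offset: −263 days → 17 March 2031.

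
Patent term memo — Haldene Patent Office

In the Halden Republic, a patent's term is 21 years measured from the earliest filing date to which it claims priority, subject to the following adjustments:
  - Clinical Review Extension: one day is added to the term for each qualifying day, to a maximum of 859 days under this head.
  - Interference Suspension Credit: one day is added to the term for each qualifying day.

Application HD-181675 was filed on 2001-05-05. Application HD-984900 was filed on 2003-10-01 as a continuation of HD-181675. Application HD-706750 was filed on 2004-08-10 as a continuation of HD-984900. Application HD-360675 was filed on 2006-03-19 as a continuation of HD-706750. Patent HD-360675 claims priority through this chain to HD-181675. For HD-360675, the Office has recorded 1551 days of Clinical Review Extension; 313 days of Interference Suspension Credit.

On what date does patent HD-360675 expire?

July 20, 2025

Earliest priority filing: 5 May 2001.
Base term: 5 May 2001 + 21 years → 5 May 2022.
Clinical Review Extension: 1551 days claimed exceeds the 859-day cap, so +859 days → 10 September 2024.
Interference Suspension Credit: +313 days → 20 July 2025.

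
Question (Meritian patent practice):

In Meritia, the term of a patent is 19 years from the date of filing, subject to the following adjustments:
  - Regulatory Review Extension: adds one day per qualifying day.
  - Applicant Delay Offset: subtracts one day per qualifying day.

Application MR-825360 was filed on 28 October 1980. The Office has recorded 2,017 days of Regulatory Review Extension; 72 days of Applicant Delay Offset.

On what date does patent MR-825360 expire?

Base term: filing date + 19 years → 28 October 1999.
Regulatory Review Extension: +2017 days → 6 May 2005.
Applicant Delay Offset: −72 days → 23 February 2005.

February 23, 2005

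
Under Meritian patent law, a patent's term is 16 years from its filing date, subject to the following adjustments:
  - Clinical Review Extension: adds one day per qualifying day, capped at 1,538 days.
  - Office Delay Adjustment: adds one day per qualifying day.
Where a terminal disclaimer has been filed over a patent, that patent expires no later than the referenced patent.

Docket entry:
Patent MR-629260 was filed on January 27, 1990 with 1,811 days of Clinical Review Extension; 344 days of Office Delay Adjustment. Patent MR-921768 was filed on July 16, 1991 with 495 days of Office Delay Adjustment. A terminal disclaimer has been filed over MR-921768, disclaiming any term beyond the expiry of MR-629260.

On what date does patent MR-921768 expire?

2008-11-22

Natural term of MR-921768:
  Base: filing + 16 years → 16 July 2007.
  Office Delay Adjustment: +495 days → 22 November 2008.
Expiry of referenced patent MR-629260:
  Base: filing + 16 years → 27 January 2006.
  Clinical Review Extension: 1811 days claimed exceeds the 1538-day cap, so +1538 days → 14 April 2010.
  Office Delay Adjustment: +344 days → 24 March 2011.
Terminal disclaimer: MR-921768 expires on the earlier of 22 November 2008 and 24 March 2011.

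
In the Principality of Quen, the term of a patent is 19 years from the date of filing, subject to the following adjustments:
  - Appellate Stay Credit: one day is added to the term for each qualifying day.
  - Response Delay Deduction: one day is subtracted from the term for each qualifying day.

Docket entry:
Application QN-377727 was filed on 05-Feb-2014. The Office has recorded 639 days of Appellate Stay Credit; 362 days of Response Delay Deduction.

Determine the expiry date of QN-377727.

Base term: filing date + 19 years → 5 February 2033.
Appellate Stay Credit: +639 days → 6 November 2034.
Response Delay Deduction: −362 days → 9 November 2033.

November 9, 2033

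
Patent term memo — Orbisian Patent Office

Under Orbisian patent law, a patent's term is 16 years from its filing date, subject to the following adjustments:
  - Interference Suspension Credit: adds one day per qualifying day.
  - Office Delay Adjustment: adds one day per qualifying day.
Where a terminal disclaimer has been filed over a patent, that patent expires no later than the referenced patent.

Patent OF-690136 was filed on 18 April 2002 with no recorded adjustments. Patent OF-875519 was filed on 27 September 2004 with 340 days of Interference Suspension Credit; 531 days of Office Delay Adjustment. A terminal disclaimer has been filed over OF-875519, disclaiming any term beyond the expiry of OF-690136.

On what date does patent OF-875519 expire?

April 18, 2018

Natural term of OF-875519:
  Base: filing + 16 years → 27 September 2020.
  Interference Suspension Credit: +340 days → 2 September 2021.
  Office Delay Adjustment: +531 days → 15 February 2023.
Expiry of referenced patent OF-690136:
  Base: filing + 16 years → 18 April 2018.
Terminal disclaimer: OF-875519 expires on the earlier of 15 February 2023 and 18 April 2018.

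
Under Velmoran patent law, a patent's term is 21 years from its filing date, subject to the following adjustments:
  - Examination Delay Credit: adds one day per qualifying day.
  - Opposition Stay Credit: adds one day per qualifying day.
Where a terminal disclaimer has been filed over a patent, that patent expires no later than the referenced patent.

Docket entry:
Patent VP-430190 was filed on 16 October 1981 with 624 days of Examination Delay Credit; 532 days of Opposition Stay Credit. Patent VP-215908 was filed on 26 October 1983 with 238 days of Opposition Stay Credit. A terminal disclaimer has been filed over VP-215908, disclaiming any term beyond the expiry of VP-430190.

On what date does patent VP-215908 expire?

June 21, 2005

Natural term of VP-215908:
  Base: filing + 21 years → 26 October 2004.
  Opposition Stay Credit: +238 days → 21 June 2005.
Expiry of referenced patent VP-430190:
  Base: filing + 21 years → 16 October 2002.
  Examination Delay Credit: +624 days → 1 July 2004.
  Opposition Stay Credit: +532 days → 15 December 2005.
Terminal disclaimer: VP-215908 expires on the earlier of 21 June 2005 and 15 December 2005.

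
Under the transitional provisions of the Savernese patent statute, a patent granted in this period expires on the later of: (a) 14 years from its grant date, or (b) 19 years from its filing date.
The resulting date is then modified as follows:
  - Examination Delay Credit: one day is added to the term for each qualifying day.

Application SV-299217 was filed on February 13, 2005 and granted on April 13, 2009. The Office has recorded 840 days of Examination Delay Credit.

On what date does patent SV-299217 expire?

June 2, 2026

(a) grant + 14 years → 13 April 2023.
(b) filing + 19 years → 13 February 2024.
Later of the two: 13 February 2024.
Examination Delay Credit: +840 days → 2 June 2026.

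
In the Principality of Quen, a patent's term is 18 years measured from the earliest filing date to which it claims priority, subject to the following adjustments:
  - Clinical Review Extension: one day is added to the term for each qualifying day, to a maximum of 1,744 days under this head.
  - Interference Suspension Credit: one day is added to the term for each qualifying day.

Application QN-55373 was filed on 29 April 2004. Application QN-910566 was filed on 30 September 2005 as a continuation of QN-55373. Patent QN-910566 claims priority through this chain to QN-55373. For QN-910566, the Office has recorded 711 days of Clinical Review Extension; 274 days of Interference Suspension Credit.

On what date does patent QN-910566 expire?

January 8, 2025

Earliest priority filing: 29 April 2004.
Base term: 29 April 2004 + 18 years → 29 April 2022.
Clinical Review Extension: 711 days (within the 1744-day cap) → +711 days → 9 April 2024.
Interference Suspension Credit: +274 days → 8 January 2025.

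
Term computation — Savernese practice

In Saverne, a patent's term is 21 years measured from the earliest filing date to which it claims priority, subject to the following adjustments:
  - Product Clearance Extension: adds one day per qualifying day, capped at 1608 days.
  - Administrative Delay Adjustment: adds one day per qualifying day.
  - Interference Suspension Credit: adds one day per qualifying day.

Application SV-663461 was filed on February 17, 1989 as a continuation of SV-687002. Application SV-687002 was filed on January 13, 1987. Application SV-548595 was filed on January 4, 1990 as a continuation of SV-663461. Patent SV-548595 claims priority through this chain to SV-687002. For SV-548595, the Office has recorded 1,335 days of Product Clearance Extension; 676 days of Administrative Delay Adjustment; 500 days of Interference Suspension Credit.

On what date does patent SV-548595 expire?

November 28, 2014

Earliest priority filing: 13 January 1987.
Base term: 13 January 1987 + 21 years → 13 January 2008.
Product Clearance Extension: 1335 days (within the 1608-day cap) → +1335 days → 9 September 2011.
Administrative Delay Adjustment: +676 days → 16 July 2013.
Interference Suspension Credit: +500 days → 28 November 2014.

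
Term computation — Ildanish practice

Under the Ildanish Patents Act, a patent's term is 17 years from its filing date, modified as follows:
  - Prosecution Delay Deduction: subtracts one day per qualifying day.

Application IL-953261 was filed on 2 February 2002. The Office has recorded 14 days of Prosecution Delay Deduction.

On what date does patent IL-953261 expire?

Base term: filing date + 17 years → 2 February 2019.
Prosecution Delay Deduction: −14 days → 19 January 2019.

January 19, 2019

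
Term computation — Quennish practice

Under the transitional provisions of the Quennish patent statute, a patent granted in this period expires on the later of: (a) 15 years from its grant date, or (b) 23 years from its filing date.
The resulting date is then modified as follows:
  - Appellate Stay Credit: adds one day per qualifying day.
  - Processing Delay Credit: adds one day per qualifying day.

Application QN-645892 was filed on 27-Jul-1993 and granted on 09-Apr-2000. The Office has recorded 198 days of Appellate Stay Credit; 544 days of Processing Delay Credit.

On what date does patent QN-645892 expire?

August 8, 2018

(a) grant + 15 years → 9 April 2015.
(b) filing + 23 years → 27 July 2016.
Later of the two: 27 July 2016.
Appellate Stay Credit: +198 days → 10 February 2017.
Processing Delay Credit: +544 days → 8 August 2018.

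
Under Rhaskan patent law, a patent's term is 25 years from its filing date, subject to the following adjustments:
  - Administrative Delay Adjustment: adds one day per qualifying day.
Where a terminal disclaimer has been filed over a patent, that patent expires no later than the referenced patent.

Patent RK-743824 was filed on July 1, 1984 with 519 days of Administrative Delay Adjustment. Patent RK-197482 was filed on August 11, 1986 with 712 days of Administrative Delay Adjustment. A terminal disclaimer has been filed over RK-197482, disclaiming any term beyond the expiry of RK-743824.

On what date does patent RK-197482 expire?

Natural term of RK-197482:
  Base: filing + 25 years → 11 August 2011.
  Administrative Delay Adjustment: +712 days → 23 July 2013.
Expiry of referenced patent RK-743824:
  Base: filing + 25 years → 1 July 2009.
  Administrative Delay Adjustment: +519 days → 2 December 2010.
Terminal disclaimer: RK-197482 expires on the earlier of 23 July 2013 and 2 December 2010.

2010-12-02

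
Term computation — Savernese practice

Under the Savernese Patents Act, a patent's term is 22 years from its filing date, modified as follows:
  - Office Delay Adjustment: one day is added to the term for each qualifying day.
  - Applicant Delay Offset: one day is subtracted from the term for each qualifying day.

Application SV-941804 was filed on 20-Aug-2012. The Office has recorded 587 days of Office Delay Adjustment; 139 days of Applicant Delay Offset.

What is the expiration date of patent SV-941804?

Base term: filing date + 22 years → 20 August 2034.
Office Delay Adjustment: +587 days → 29 March 2036.
Applicant Delay Offset: −139 days → 11 November 2035.

2035-11-11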